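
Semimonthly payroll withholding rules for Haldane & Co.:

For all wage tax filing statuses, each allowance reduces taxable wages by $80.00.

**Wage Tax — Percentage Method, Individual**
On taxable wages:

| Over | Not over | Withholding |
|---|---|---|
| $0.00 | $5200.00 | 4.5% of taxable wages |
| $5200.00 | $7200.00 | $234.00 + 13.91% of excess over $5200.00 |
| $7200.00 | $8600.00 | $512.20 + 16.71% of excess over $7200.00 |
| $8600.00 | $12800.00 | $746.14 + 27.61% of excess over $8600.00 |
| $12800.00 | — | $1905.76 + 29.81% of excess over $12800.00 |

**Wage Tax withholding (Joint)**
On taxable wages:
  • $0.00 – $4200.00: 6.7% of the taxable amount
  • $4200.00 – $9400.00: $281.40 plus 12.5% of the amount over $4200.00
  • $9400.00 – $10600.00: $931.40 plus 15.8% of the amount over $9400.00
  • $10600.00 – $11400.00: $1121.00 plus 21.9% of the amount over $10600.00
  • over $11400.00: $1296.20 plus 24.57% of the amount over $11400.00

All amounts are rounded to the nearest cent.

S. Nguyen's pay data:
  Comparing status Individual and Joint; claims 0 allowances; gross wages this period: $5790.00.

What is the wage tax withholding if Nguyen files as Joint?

Wage Tax (Joint): taxable = $5790.00
  $281.40 + 12.5% × ($5790.00 − $4200.00) = $281.40 + 12.5% × $1590.00 = $480.15

$480.15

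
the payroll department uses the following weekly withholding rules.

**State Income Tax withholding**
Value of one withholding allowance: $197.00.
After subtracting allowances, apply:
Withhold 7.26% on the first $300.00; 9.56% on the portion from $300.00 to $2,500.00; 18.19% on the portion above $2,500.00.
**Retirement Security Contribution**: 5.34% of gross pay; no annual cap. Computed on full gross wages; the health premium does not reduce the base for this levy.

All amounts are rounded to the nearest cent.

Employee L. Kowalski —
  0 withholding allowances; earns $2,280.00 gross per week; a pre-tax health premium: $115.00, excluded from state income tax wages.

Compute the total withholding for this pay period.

$321.82

State Income Tax: taxable = $2,280.00 − $115.00 = $2,165.00
  $21.78 + 9.56% × ($2,165.00 − $300.00) = $21.78 + 9.56% × $1,865.00 = $200.07
Retirement Security Contribution: 5.34% × $2,280.00 = $121.75
Total: $200.07 + $121.75 = $321.82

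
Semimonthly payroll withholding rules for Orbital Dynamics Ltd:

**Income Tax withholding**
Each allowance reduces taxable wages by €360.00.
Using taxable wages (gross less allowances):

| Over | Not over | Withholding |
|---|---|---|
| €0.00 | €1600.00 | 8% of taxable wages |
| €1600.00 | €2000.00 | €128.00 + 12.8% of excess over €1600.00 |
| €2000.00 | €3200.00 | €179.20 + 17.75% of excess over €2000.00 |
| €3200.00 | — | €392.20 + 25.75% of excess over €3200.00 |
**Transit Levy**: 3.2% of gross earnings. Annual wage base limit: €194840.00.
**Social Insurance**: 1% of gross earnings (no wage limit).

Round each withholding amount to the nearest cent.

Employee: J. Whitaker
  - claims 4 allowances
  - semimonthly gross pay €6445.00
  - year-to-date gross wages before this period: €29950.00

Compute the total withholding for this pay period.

€1127.68

Income Tax: taxable = €6445.00 − 4×€360.00 = €5005.00
  €392.20 + 25.75% × (€5005.00 − €3200.00) = €392.20 + 25.75% × €1805.00 = €856.99
Transit Levy: 3.2% × €6445.00 = €206.24
Social Insurance: 1% × €6445.00 = €64.45
Total: €856.99 + €206.24 + €64.45 = €1127.68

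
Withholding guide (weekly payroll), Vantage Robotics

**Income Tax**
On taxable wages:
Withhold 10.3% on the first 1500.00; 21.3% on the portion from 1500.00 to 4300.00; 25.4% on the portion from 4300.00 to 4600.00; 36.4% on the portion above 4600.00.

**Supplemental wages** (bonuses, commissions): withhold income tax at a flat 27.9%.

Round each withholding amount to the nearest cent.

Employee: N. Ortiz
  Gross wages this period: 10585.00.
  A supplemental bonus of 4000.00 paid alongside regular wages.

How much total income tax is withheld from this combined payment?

Income Tax: taxable = 10585.00
  827.10 + 36.4% × (10585.00 − 4600.00) = 827.10 + 36.4% × 5985.00 = 3005.64
Supplemental (27.9% flat on bonus): 27.9% × 4000.00 = 1116.00
Total income tax: 3005.64 + 1116.00 = 4121.64

4121.64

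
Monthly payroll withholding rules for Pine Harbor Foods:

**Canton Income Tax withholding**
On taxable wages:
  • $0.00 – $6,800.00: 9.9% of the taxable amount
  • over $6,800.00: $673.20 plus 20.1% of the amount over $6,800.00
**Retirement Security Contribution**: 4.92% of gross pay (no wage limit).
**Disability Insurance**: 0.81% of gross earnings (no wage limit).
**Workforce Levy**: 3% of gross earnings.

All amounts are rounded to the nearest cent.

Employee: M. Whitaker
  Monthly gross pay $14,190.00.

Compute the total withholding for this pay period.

Canton Income Tax: taxable = $14,190.00
  $673.20 + 20.1% × ($14,190.00 − $6,800.00) = $673.20 + 20.1% × $7,390.00 = $2,158.59
Retirement Security Contribution: 4.92% × $14,190.00 = $698.15
Disability Insurance: 0.81% × $14,190.00 = $114.94
Workforce Levy: 3% × $14,190.00 = $425.70
Total: $2,158.59 + $698.15 + $114.94 + $425.70 = $3,397.38

$3,397.38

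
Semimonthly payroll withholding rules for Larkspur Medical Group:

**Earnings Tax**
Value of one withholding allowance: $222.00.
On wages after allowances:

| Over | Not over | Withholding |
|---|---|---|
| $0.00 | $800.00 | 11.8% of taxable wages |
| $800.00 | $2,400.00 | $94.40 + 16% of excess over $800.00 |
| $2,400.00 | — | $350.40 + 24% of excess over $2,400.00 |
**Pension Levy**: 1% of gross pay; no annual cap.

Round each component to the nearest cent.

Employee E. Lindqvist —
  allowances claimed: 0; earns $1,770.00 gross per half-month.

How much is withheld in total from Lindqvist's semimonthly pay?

$267.30

Earnings Tax: taxable = $1,770.00
  $94.40 + 16% × ($1,770.00 − $800.00) = $94.40 + 16% × $970.00 = $249.60
Pension Levy: 1% × $1,770.00 = $17.70
Total: $249.60 + $17.70 = $267.30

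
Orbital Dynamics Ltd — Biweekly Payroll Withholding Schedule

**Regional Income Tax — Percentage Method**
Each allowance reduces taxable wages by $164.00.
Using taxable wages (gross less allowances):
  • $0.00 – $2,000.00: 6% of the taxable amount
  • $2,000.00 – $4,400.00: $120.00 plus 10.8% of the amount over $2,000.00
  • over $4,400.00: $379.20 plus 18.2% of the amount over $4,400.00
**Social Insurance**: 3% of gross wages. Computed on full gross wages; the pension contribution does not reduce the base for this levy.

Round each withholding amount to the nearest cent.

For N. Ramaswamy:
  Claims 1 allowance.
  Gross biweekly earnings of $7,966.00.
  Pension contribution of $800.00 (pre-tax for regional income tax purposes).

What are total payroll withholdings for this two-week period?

$1,091.74

Regional Income Tax: taxable = $7,966.00 − $800.00 − 1×$164.00 = $7,002.00
  $379.20 + 18.2% × ($7,002.00 − $4,400.00) = $379.20 + 18.2% × $2,602.00 = $852.76
Social Insurance: 3% × $7,966.00 = $238.98
Total: $852.76 + $238.98 = $1,091.74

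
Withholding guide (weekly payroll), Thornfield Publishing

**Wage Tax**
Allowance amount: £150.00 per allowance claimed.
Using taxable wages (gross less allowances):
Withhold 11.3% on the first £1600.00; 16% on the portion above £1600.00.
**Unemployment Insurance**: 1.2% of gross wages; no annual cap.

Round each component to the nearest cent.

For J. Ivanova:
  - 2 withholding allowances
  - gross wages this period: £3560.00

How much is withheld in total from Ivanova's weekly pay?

Wage Tax: taxable = £3560.00 − 2×£150.00 = £3260.00
  £180.80 + 16% × (£3260.00 − £1600.00) = £180.80 + 16% × £1660.00 = £446.40
Unemployment Insurance: 1.2% × £3560.00 = £42.72
Total: £446.40 + £42.72 = £489.12

£489.12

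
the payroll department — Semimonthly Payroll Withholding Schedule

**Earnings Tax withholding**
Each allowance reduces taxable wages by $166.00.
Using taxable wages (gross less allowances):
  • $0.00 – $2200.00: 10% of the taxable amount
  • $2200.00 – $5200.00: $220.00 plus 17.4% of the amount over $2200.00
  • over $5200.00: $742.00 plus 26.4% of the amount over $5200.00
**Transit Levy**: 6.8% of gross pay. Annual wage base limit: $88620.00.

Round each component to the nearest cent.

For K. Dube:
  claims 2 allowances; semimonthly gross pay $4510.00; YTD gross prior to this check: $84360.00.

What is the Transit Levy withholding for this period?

$289.68

Transit Levy: cap $88620.00 − YTD $84360.00 = $4260.00 subject; 6.8% × $4260.00 = $289.68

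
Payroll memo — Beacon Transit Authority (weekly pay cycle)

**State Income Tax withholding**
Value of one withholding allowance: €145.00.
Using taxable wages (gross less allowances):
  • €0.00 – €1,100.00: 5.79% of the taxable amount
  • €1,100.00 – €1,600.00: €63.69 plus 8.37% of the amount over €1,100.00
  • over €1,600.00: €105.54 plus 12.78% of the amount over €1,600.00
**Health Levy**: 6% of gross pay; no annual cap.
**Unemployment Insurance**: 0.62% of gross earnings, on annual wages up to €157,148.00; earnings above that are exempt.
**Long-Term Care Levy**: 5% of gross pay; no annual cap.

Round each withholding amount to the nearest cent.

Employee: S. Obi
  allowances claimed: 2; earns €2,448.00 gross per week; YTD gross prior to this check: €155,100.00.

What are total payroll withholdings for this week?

€458.83

State Income Tax: taxable = €2,448.00 − 2×€145.00 = €2,158.00
  €105.54 + 12.78% × (€2,158.00 − €1,600.00) = €105.54 + 12.78% × €558.00 = €176.85
Health Levy: 6% × €2,448.00 = €146.88
Unemployment Insurance: cap €157,148.00 − YTD €155,100.00 = €2,048.00 subject; 0.62% × €2,048.00 = €12.70
Long-Term Care Levy: 5% × €2,448.00 = €122.40
Total: €176.85 + €146.88 + €12.70 + €122.40 = €458.83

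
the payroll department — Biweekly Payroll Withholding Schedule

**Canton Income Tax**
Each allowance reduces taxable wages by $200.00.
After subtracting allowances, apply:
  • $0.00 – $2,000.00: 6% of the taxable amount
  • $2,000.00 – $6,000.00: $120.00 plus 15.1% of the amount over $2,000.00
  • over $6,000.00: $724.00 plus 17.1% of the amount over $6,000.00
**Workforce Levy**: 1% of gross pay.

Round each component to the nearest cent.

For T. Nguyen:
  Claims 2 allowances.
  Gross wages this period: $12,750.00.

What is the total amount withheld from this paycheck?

Canton Income Tax: taxable = $12,750.00 − 2×$200.00 = $12,350.00
  $724.00 + 17.1% × ($12,350.00 − $6,000.00) = $724.00 + 17.1% × $6,350.00 = $1,809.85
Workforce Levy: 1% × $12,750.00 = $127.50
Total: $1,809.85 + $127.50 = $1,937.35

$1,937.35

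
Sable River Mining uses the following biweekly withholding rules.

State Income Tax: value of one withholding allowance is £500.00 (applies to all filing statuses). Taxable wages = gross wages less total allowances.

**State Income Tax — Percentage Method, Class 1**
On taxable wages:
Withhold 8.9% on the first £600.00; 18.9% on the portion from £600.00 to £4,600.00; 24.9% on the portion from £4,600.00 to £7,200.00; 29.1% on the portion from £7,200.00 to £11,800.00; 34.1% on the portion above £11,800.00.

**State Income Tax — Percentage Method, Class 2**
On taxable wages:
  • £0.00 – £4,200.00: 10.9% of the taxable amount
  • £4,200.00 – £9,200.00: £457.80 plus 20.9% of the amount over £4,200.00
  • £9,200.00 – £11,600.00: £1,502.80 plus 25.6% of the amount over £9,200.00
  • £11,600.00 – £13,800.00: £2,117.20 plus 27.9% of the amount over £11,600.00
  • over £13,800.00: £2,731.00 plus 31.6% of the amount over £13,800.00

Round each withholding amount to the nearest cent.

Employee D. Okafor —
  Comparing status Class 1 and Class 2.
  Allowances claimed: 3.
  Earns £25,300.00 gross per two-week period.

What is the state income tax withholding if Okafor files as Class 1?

£6,887.40

State Income Tax (Class 1): taxable = £25,300.00 − 3×£500.00 = £23,800.00
  £2,795.40 + 34.1% × (£23,800.00 − £11,800.00) = £2,795.40 + 34.1% × £12,000.00 = £6,887.40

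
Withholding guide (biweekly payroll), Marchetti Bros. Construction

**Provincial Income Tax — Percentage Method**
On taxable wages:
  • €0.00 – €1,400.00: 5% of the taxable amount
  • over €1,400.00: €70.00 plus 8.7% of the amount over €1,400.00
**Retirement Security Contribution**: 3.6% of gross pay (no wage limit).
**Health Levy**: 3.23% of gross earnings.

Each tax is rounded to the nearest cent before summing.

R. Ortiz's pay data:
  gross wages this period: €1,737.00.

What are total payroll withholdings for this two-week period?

Provincial Income Tax: taxable = €1,737.00
  €70.00 + 8.7% × (€1,737.00 − €1,400.00) = €70.00 + 8.7% × €337.00 = €99.32
Retirement Security Contribution: 3.6% × €1,737.00 = €62.53
Health Levy: 3.23% × €1,737.00 = €56.11
Total: €99.32 + €62.53 + €56.11 = €217.96

€217.96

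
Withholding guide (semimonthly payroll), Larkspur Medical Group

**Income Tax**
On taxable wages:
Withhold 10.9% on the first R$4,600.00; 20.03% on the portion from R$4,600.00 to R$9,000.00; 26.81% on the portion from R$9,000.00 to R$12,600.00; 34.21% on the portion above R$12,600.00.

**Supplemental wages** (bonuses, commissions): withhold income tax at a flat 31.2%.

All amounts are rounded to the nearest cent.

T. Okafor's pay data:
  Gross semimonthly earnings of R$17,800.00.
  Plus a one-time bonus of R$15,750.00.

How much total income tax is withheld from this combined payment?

R$9,040.80

Income Tax: taxable = R$17,800.00
  R$2,347.88 + 34.21% × (R$17,800.00 − R$12,600.00) = R$2,347.88 + 34.21% × R$5,200.00 = R$4,126.80
Supplemental (31.2% flat on bonus): 31.2% × R$15,750.00 = R$4,914.00
Total income tax: R$4,126.80 + R$4,914.00 = R$9,040.80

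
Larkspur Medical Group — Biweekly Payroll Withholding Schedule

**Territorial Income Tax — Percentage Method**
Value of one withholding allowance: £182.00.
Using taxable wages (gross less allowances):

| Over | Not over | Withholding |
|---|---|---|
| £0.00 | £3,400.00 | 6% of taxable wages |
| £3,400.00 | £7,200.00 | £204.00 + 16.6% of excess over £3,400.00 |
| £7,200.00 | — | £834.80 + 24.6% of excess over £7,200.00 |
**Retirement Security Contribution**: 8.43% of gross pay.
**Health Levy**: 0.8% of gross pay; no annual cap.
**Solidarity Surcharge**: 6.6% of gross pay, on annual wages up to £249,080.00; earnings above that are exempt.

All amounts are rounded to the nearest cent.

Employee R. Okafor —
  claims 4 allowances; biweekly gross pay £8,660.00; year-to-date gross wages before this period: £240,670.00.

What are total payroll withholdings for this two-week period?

£2,369.25

Territorial Income Tax: taxable = £8,660.00 − 4×£182.00 = £7,932.00
  £834.80 + 24.6% × (£7,932.00 − £7,200.00) = £834.80 + 24.6% × £732.00 = £1,014.87
Retirement Security Contribution: 8.43% × £8,660.00 = £730.04
Health Levy: 0.8% × £8,660.00 = £69.28
Solidarity Surcharge: cap £249,080.00 − YTD £240,670.00 = £8,410.00 subject; 6.6% × £8,410.00 = £555.06
Total: £1,014.87 + £730.04 + £69.28 + £555.06 = £2,369.25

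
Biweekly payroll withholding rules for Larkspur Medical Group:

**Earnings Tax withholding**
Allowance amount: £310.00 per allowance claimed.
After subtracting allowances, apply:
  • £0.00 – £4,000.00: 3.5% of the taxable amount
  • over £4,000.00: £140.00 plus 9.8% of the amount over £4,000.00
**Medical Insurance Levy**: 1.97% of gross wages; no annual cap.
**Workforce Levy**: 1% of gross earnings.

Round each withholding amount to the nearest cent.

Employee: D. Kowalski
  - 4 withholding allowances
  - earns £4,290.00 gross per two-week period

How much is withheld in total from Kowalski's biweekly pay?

Earnings Tax: taxable = £4,290.00 − 4×£310.00 = £3,050.00
  3.5% × £3,050.00 = £106.75
Medical Insurance Levy: 1.97% × £4,290.00 = £84.51
Workforce Levy: 1% × £4,290.00 = £42.90
Total: £106.75 + £84.51 + £42.90 = £234.16

£234.16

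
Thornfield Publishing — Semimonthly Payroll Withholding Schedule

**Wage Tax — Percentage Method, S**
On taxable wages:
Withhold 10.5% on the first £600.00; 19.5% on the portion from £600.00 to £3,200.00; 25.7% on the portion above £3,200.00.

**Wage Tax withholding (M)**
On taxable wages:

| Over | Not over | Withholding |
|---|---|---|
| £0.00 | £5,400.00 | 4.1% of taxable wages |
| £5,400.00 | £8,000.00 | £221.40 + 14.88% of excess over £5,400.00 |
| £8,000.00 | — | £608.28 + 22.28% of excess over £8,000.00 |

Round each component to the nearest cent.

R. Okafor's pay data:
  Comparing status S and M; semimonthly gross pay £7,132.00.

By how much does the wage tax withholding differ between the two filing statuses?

Wage Tax (S): taxable = £7,132.00
  £570.00 + 25.7% × (£7,132.00 − £3,200.00) = £570.00 + 25.7% × £3,932.00 = £1,580.52
Wage Tax (M): taxable = £7,132.00
  £221.40 + 14.88% × (£7,132.00 − £5,400.00) = £221.40 + 14.88% × £1,732.00 = £479.12
Difference: |£1,580.52 − £479.12| = £1,101.40 (higher under S)

£1,101.40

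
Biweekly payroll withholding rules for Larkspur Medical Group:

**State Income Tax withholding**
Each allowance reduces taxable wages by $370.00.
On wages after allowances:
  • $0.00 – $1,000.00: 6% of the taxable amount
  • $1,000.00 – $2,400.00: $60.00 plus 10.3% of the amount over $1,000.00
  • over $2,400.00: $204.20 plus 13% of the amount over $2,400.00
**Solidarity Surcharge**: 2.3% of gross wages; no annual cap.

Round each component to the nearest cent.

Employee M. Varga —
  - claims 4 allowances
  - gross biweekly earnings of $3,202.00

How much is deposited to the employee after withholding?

$2,993.98

State Income Tax: taxable = $3,202.00 − 4×$370.00 = $1,722.00
  $60.00 + 10.3% × ($1,722.00 − $1,000.00) = $60.00 + 10.3% × $722.00 = $134.37
Solidarity Surcharge: 2.3% × $3,202.00 = $73.65
Total withheld: $134.37 + $73.65 = $208.02
Net pay: $3,202.00 − $208.02 = $2,993.98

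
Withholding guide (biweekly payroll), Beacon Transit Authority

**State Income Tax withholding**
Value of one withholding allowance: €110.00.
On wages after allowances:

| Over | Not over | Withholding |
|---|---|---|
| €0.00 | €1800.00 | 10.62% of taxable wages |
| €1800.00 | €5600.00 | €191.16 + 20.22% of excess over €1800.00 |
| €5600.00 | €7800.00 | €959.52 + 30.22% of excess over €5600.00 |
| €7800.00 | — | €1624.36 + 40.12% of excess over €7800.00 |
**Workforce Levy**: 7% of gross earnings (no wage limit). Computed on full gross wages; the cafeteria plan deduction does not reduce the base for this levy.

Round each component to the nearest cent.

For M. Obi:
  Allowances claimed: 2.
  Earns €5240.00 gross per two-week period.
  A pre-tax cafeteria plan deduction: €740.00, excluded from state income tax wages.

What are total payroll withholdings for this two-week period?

€1059.42

State Income Tax: taxable = €5240.00 − €740.00 − 2×€110.00 = €4280.00
  €191.16 + 20.22% × (€4280.00 − €1800.00) = €191.16 + 20.22% × €2480.00 = €692.62
Workforce Levy: 7% × €5240.00 = €366.80
Total: €692.62 + €366.80 = €1059.42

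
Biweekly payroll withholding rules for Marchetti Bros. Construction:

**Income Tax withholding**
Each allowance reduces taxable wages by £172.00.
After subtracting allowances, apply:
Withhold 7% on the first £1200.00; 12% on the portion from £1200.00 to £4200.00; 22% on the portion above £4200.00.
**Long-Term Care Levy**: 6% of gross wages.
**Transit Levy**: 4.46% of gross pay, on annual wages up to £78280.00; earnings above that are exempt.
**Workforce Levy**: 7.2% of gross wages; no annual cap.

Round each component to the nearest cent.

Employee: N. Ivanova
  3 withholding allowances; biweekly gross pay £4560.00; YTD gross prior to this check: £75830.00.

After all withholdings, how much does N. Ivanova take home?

£3423.53

Income Tax: taxable = £4560.00 − 3×£172.00 = £4044.00
  £84.00 + 12% × (£4044.00 − £1200.00) = £84.00 + 12% × £2844.00 = £425.28
Long-Term Care Levy: 6% × £4560.00 = £273.60
Transit Levy: cap £78280.00 − YTD £75830.00 = £2450.00 subject; 4.46% × £2450.00 = £109.27
Workforce Levy: 7.2% × £4560.00 = £328.32
Total withheld: £425.28 + £273.60 + £109.27 + £328.32 = £1136.47
Net pay: £4560.00 − £1136.47 = £3423.53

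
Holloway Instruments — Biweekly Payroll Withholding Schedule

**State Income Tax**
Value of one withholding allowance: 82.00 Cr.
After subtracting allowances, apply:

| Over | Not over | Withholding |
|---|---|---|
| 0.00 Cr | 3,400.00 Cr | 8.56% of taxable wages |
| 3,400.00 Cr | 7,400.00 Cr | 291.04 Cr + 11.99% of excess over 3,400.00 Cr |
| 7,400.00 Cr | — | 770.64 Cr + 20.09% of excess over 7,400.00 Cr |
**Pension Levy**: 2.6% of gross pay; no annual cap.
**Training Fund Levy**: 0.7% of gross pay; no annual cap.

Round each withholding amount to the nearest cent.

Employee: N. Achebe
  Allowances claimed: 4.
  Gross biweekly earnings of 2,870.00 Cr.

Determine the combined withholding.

State Income Tax: taxable = 2,870.00 Cr − 4×82.00 Cr = 2,542.00 Cr
  8.56% × 2,542.00 Cr = 217.60 Cr
Pension Levy: 2.6% × 2,870.00 Cr = 74.62 Cr
Training Fund Levy: 0.7% × 2,870.00 Cr = 20.09 Cr
Total: 217.60 Cr + 74.62 Cr + 20.09 Cr = 312.31 Cr

312.31 Cr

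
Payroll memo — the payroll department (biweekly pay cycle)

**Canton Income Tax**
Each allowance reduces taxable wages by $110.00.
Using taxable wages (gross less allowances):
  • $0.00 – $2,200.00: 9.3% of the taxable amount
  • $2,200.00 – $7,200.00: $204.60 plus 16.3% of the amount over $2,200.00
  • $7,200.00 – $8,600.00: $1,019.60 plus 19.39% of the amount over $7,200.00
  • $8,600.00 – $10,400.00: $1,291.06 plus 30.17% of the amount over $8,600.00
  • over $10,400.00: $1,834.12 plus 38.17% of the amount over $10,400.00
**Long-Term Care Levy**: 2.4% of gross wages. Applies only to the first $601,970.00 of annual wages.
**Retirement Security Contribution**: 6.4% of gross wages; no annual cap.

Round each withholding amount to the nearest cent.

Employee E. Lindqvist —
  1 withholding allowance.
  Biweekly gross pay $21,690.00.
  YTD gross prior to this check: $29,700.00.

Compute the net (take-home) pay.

Canton Income Tax: taxable = $21,690.00 − 1×$110.00 = $21,580.00
  $1,834.12 + 38.17% × ($21,580.00 − $10,400.00) = $1,834.12 + 38.17% × $11,180.00 = $6,101.53
Long-Term Care Levy: 2.4% × $21,690.00 = $520.56
Retirement Security Contribution: 6.4% × $21,690.00 = $1,388.16
Total withheld: $6,101.53 + $520.56 + $1,388.16 = $8,010.25
Net pay: $21,690.00 − $8,010.25 = $13,679.75

$13,679.75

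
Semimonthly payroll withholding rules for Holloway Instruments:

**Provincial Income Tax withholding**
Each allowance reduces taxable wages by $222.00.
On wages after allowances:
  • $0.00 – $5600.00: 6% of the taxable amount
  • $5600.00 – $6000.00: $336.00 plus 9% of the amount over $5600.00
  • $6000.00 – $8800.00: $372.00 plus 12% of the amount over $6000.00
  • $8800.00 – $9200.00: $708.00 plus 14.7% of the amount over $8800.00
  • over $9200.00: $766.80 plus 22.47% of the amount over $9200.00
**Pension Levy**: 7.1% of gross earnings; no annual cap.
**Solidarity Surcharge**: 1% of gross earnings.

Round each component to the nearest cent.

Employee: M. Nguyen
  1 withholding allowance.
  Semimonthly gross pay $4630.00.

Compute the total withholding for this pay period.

$639.51

Provincial Income Tax: taxable = $4630.00 − 1×$222.00 = $4408.00
  6% × $4408.00 = $264.48
Pension Levy: 7.1% × $4630.00 = $328.73
Solidarity Surcharge: 1% × $4630.00 = $46.30
Total: $264.48 + $328.73 + $46.30 = $639.51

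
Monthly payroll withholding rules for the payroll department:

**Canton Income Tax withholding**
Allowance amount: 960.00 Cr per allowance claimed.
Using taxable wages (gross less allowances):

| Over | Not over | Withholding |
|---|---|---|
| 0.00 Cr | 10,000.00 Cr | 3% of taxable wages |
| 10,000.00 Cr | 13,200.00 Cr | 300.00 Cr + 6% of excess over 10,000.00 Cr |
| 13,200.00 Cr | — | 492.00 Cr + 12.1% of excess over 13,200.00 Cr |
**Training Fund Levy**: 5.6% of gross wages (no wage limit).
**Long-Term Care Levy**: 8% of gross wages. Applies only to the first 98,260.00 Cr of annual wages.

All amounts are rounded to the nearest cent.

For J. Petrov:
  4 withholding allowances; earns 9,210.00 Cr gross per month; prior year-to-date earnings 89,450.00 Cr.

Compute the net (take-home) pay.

Canton Income Tax: taxable = 9,210.00 Cr − 4×960.00 Cr = 5,370.00 Cr
  3% × 5,370.00 Cr = 161.10 Cr
Training Fund Levy: 5.6% × 9,210.00 Cr = 515.76 Cr
Long-Term Care Levy: cap 98,260.00 Cr − YTD 89,450.00 Cr = 8,810.00 Cr subject; 8% × 8,810.00 Cr = 704.80 Cr
Total withheld: 161.10 Cr + 515.76 Cr + 704.80 Cr = 1,381.66 Cr
Net pay: 9,210.00 Cr − 1,381.66 Cr = 7,828.34 Cr

7,828.34 Cr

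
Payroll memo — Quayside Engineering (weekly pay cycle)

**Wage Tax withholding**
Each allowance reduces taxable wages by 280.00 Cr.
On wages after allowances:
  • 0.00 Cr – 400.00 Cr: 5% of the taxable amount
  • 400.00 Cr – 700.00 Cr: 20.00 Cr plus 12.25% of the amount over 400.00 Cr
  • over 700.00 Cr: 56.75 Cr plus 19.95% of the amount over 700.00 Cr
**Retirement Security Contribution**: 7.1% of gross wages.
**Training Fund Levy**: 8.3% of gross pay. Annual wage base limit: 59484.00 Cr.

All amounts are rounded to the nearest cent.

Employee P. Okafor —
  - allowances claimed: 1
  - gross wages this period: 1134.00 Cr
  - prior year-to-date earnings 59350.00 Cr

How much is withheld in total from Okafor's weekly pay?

179.10 Cr

Wage Tax: taxable = 1134.00 Cr − 1×280.00 Cr = 854.00 Cr
  56.75 Cr + 19.95% × (854.00 Cr − 700.00 Cr) = 56.75 Cr + 19.95% × 154.00 Cr = 87.47 Cr
Retirement Security Contribution: 7.1% × 1134.00 Cr = 80.51 Cr
Training Fund Levy: cap 59484.00 Cr − YTD 59350.00 Cr = 134.00 Cr subject; 8.3% × 134.00 Cr = 11.12 Cr
Total: 87.47 Cr + 80.51 Cr + 11.12 Cr = 179.10 Cr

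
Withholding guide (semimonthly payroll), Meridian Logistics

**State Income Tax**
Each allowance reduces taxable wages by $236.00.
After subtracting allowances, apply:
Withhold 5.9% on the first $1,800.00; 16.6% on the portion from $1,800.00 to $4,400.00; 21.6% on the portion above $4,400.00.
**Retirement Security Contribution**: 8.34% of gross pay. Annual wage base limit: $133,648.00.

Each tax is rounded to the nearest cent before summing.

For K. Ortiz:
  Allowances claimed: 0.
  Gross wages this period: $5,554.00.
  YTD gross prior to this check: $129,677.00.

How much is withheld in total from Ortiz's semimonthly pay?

$1,118.24

State Income Tax: taxable = $5,554.00
  $537.80 + 21.6% × ($5,554.00 − $4,400.00) = $537.80 + 21.6% × $1,154.00 = $787.06
Retirement Security Contribution: cap $133,648.00 − YTD $129,677.00 = $3,971.00 subject; 8.34% × $3,971.00 = $331.18
Total: $787.06 + $331.18 = $1,118.24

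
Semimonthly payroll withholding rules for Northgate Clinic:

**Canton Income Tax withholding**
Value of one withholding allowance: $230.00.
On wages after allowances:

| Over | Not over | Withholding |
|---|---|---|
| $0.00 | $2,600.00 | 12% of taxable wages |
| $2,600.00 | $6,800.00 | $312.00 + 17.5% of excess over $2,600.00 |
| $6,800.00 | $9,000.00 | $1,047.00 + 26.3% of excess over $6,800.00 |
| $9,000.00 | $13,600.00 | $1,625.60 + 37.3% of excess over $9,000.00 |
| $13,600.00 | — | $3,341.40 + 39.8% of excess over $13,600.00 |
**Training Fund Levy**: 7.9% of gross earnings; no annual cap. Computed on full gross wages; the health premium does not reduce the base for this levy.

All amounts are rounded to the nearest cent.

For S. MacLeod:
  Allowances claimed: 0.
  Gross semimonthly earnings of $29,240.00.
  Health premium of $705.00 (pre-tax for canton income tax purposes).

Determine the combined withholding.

$11,595.49

Canton Income Tax: taxable = $29,240.00 − $705.00 = $28,535.00
  $3,341.40 + 39.8% × ($28,535.00 − $13,600.00) = $3,341.40 + 39.8% × $14,935.00 = $9,285.53
Training Fund Levy: 7.9% × $29,240.00 = $2,309.96
Total: $9,285.53 + $2,309.96 = $11,595.49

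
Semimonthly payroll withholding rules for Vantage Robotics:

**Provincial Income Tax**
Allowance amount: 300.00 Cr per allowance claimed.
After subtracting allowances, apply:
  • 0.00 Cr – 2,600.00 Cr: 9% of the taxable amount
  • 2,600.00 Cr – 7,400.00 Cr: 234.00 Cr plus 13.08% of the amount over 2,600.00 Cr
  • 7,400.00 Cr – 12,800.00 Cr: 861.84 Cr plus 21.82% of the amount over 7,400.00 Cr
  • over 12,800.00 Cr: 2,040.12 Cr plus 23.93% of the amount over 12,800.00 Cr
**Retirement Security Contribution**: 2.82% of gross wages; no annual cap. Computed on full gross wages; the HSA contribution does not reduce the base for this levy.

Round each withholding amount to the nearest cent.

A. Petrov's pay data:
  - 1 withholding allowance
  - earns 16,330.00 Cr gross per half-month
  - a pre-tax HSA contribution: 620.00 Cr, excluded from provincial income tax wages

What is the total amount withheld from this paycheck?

Provincial Income Tax: taxable = 16,330.00 Cr − 620.00 Cr − 1×300.00 Cr = 15,410.00 Cr
  2,040.12 Cr + 23.93% × (15,410.00 Cr − 12,800.00 Cr) = 2,040.12 Cr + 23.93% × 2,610.00 Cr = 2,664.69 Cr
Retirement Security Contribution: 2.82% × 16,330.00 Cr = 460.51 Cr
Total: 2,664.69 Cr + 460.51 Cr = 3,125.20 Cr

3,125.20 Cr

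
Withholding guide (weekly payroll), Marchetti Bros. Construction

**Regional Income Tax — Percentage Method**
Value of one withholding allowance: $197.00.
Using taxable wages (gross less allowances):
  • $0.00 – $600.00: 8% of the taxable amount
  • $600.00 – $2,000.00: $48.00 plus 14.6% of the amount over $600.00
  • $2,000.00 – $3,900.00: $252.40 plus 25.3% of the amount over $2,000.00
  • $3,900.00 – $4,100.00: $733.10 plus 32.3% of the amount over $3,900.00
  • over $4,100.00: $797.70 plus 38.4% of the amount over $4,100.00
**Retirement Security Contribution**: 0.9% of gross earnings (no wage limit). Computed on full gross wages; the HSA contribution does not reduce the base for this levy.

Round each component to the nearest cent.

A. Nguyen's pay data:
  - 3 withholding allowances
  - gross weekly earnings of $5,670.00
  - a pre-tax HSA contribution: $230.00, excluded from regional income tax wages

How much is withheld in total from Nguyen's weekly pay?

$1,136.35

Regional Income Tax: taxable = $5,670.00 − $230.00 − 3×$197.00 = $4,849.00
  $797.70 + 38.4% × ($4,849.00 − $4,100.00) = $797.70 + 38.4% × $749.00 = $1,085.32
Retirement Security Contribution: 0.9% × $5,670.00 = $51.03
Total: $1,085.32 + $51.03 = $1,136.35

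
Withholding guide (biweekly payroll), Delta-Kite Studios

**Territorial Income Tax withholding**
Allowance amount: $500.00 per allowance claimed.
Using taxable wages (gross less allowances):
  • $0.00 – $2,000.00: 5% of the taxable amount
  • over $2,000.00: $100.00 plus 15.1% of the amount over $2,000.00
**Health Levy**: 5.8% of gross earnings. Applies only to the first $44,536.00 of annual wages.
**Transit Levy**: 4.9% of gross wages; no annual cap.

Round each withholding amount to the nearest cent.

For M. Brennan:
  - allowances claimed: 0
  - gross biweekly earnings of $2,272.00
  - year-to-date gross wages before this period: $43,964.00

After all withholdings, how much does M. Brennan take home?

$1,986.42

Territorial Income Tax: taxable = $2,272.00
  $100.00 + 15.1% × ($2,272.00 − $2,000.00) = $100.00 + 15.1% × $272.00 = $141.07
Health Levy: cap $44,536.00 − YTD $43,964.00 = $572.00 subject; 5.8% × $572.00 = $33.18
Transit Levy: 4.9% × $2,272.00 = $111.33
Total withheld: $141.07 + $33.18 + $111.33 = $285.58
Net pay: $2,272.00 − $285.58 = $1,986.42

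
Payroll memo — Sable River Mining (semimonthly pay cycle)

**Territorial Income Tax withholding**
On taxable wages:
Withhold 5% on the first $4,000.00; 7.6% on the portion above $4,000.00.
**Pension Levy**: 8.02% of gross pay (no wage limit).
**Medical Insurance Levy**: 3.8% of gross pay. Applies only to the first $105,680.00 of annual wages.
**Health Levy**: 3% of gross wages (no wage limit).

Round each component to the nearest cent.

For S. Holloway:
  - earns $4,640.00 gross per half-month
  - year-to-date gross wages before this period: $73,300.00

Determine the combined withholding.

Territorial Income Tax: taxable = $4,640.00
  $200.00 + 7.6% × ($4,640.00 − $4,000.00) = $200.00 + 7.6% × $640.00 = $248.64
Pension Levy: 8.02% × $4,640.00 = $372.13
Medical Insurance Levy: 3.8% × $4,640.00 = $176.32
Health Levy: 3% × $4,640.00 = $139.20
Total: $248.64 + $372.13 + $176.32 + $139.20 = $936.29

$936.29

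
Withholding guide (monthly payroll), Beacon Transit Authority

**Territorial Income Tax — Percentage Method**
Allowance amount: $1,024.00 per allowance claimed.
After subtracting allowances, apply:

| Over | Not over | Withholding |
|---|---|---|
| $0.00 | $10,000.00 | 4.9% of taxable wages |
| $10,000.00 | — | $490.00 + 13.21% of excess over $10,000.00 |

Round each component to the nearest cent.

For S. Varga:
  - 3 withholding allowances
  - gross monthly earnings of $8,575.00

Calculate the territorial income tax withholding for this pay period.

$269.65

Territorial Income Tax: taxable = $8,575.00 − 3×$1,024.00 = $5,503.00
  4.9% × $5,503.00 = $269.65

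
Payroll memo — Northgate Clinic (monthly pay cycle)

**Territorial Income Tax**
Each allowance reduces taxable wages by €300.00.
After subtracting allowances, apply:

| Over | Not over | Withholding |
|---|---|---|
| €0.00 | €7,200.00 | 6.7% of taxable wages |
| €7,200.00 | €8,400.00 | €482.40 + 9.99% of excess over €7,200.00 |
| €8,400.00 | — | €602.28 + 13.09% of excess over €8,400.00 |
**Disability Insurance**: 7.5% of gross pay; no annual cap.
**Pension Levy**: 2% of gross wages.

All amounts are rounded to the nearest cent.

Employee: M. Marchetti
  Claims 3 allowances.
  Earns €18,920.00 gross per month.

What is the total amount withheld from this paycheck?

Territorial Income Tax: taxable = €18,920.00 − 3×€300.00 = €18,020.00
  €602.28 + 13.09% × (€18,020.00 − €8,400.00) = €602.28 + 13.09% × €9,620.00 = €1,861.54
Disability Insurance: 7.5% × €18,920.00 = €1,419.00
Pension Levy: 2% × €18,920.00 = €378.40
Total: €1,861.54 + €1,419.00 + €378.40 = €3,658.94

€3,658.94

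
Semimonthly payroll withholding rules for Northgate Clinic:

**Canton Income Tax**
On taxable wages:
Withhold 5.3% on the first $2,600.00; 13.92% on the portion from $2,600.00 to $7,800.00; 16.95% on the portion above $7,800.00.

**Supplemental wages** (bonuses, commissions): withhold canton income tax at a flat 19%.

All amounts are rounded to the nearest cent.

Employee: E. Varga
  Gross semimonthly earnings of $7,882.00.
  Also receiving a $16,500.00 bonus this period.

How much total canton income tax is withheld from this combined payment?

Canton Income Tax: taxable = $7,882.00
  $861.64 + 16.95% × ($7,882.00 − $7,800.00) = $861.64 + 16.95% × $82.00 = $875.54
Supplemental (19% flat on bonus): 19% × $16,500.00 = $3,135.00
Total canton income tax: $875.54 + $3,135.00 = $4,010.54

$4,010.54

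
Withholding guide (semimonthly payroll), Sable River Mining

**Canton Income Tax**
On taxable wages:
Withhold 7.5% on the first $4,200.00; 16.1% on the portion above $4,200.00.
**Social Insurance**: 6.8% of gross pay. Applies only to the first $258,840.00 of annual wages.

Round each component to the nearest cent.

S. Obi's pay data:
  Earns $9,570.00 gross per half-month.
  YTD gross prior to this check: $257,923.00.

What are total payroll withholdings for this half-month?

Canton Income Tax: taxable = $9,570.00
  $315.00 + 16.1% × ($9,570.00 − $4,200.00) = $315.00 + 16.1% × $5,370.00 = $1,179.57
Social Insurance: cap $258,840.00 − YTD $257,923.00 = $917.00 subject; 6.8% × $917.00 = $62.36
Total: $1,179.57 + $62.36 = $1,241.93

$1,241.93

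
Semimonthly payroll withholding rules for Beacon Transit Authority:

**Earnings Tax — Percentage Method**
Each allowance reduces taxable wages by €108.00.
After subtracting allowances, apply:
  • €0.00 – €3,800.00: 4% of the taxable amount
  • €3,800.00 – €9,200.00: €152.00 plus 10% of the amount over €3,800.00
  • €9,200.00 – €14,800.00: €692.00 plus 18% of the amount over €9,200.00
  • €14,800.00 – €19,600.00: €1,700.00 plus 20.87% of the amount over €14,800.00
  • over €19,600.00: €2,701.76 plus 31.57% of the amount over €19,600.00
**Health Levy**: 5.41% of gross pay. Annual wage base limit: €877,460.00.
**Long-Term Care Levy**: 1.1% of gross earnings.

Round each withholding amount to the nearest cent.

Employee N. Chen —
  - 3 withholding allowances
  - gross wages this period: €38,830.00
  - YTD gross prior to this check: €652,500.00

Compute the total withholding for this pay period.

€11,198.21

Earnings Tax: taxable = €38,830.00 − 3×€108.00 = €38,506.00
  €2,701.76 + 31.57% × (€38,506.00 − €19,600.00) = €2,701.76 + 31.57% × €18,906.00 = €8,670.38
Health Levy: 5.41% × €38,830.00 = €2,100.70
Long-Term Care Levy: 1.1% × €38,830.00 = €427.13
Total: €8,670.38 + €2,100.70 + €427.13 = €11,198.21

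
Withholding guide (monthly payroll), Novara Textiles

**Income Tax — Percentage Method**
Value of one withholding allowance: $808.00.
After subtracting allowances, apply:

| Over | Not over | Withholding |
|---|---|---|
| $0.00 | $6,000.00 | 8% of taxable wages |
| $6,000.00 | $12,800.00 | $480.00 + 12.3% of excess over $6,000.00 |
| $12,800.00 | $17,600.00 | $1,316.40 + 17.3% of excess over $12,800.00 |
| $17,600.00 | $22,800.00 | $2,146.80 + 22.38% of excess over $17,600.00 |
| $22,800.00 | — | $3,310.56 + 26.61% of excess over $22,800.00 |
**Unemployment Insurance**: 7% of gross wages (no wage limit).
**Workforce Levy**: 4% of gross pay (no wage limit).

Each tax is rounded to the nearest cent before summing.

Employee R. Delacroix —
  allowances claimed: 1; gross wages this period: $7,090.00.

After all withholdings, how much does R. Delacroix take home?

$5,795.41

Income Tax: taxable = $7,090.00 − 1×$808.00 = $6,282.00
  $480.00 + 12.3% × ($6,282.00 − $6,000.00) = $480.00 + 12.3% × $282.00 = $514.69
Unemployment Insurance: 7% × $7,090.00 = $496.30
Workforce Levy: 4% × $7,090.00 = $283.60
Total withheld: $514.69 + $496.30 + $283.60 = $1,294.59
Net pay: $7,090.00 − $1,294.59 = $5,795.41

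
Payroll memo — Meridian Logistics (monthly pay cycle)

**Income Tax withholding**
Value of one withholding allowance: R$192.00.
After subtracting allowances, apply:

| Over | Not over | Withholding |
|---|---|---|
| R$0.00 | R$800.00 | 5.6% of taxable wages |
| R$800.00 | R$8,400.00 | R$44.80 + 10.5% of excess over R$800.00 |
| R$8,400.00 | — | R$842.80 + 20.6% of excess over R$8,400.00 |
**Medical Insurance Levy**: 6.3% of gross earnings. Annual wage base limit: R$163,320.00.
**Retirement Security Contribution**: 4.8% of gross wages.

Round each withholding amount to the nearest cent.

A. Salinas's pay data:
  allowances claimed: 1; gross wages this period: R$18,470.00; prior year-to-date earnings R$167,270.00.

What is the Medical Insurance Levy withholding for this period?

Medical Insurance Levy: YTD R$167,270.00 ≥ cap R$163,320.00 → R$0.00

R$0.00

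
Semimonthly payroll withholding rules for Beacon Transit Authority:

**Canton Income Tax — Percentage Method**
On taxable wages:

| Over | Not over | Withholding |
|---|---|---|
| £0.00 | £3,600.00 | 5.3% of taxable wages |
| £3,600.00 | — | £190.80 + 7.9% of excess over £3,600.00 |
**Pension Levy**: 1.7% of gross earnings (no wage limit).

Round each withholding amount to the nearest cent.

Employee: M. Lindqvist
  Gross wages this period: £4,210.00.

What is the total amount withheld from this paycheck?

Canton Income Tax: taxable = £4,210.00
  £190.80 + 7.9% × (£4,210.00 − £3,600.00) = £190.80 + 7.9% × £610.00 = £238.99
Pension Levy: 1.7% × £4,210.00 = £71.57
Total: £238.99 + £71.57 = £310.56

£310.56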